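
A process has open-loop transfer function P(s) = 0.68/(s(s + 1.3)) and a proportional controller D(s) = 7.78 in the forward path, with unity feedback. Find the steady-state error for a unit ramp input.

0.246

The loop has one pole at the origin (type 1). Velocity error constant K_v = lim_{s→0} s·D(s)P(s) = 7.78·0.68/1.3 = 4.07.
Steady-state error to a unit ramp: e_ss = 1/K_v = 0.246.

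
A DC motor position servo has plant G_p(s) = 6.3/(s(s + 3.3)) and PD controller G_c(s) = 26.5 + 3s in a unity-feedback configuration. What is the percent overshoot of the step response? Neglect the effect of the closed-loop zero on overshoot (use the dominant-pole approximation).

0.513%

Forward path: (26.5 + 3s)·6.3/(s(s+3.3)). The closed-loop characteristic equation is s² + (3.3 + 6.3·3)s + 6.3·26.5 = 0.
That is s² + 22.2s + 166.9 = 0, so ω_n = 12.92 rad/s and ζ = 22.2/(2·12.92) = 0.8591.
%OS = 100·exp(−πζ/√(1−ζ²)) = 0.513%.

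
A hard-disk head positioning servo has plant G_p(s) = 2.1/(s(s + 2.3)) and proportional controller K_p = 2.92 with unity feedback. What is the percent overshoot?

From 1 + K_pG_p(s) = 0: s² + 2.3s + 6.132 = 0 ⇒ ω_n = 2.476, ζ = 0.4644.
%OS = 100·exp(−πζ/√(1−ζ²)) = 100·exp(−π·0.4644/√0.7843) = 19.3%.

19.3%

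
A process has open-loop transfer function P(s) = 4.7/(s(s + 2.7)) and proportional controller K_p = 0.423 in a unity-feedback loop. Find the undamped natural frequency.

ω_n = 1.41 rad/s

With unity feedback the closed-loop characteristic equation is s² + 2.7s + 0.423·4.7 = s² + 2.7s + 1.988 = 0.
Matching s² + 2ζω_n s + ω_n²: ω_n = √1.988 = 1.41 rad/s and 2ζω_n = 2.7, so ζ = 2.7/(2·1.41) = 0.957.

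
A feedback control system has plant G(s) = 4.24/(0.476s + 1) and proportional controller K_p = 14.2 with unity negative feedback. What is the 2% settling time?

Closed loop: T(s) = K_p·G/(1+K_p·G) = 60.21/(0.476s + 1 + 60.21), with pole at s = −(1 + 60.21)/0.476 = −128.6.
τ = 1/128.6 = 0.007777 s, so 2% settling time ≈ 4τ = 0.0311 s.

T_s ≈ 0.0311 s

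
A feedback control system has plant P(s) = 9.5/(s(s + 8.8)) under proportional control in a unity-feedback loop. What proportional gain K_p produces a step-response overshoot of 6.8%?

From %OS = 100·exp(−πζ/√(1−ζ²)) = 6.8%, ζ = −ln(0.068)/√(π²+ln²(0.068)) = 0.6502.
Characteristic equation s² + 8.8s + 9.5K_p = 0 gives ζ = 8.8/(2√(9.5K_p)).
Setting ζ = 0.6502: √(9.5K_p) = 8.8/(2·0.6502) = 6.768, so K_p = 45.8/9.5 = 4.82.

K_p = 4.82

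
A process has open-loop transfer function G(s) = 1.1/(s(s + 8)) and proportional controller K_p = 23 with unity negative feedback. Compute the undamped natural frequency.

ω_n = 5.03 rad/s

The closed-loop denominator is s(s+8) + 23·1.1 = s² + 8s + 25.3.
So ω_n² = 25.3 ⇒ ω_n = 5.03 rad/s, and ζ = 8/(2ω_n) = 0.795.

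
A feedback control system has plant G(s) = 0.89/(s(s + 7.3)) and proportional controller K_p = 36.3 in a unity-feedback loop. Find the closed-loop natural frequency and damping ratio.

With unity feedback the closed-loop characteristic equation is s² + 7.3s + 36.3·0.89 = s² + 7.3s + 32.31 = 0.
So ω_n² = 32.31 ⇒ ω_n = 5.684 rad/s, and ζ = 7.3/(2ω_n) = 0.642.

ω_n = 5.68 rad/s, ζ = 0.642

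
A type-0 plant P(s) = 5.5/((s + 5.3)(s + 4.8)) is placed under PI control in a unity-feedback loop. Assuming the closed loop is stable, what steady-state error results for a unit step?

0

The PI controller's integrator makes the forward path type 1, so e_ss to a step is zero.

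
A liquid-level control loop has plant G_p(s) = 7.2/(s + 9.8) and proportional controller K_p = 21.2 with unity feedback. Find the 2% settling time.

T_s ≈ 0.0246 s

Closed-loop transfer function: T(s) = K_p·G_p(s)/(1 + K_p·G_p(s)) = 152.6/(s + 9.8 + 152.6) = 152.6/(s + 162.4).
Time constant τ = 1/162.4 = 0.006156 s, so the 2% settling time is about 4τ = 0.0246 s.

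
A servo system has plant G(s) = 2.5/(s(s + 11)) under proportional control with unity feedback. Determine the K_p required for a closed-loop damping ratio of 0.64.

Closed-loop characteristic equation: s² + 11s + K_p·2.5 = 0.
So ω_n = √(2.5K_p) and 2ζω_n = 11, giving ζ = 11/(2√(2.5K_p)).
Setting ζ = 0.64: √(2.5K_p) = 11/(2·0.64) = 8.594, so K_p = 73.85/2.5 = 29.5.

K_p = 29.5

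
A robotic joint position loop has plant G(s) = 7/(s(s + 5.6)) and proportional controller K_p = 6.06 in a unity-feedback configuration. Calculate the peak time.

From 1 + K_pG(s) = 0: s² + 5.6s + 42.42 = 0 ⇒ ω_n = 6.513, ζ = 0.4299.
Damped frequency ω_d = ω_n√(1−ζ²) = 5.88 rad/s, so peak time T_p = π/ω_d = 0.534 s.

T_p = 0.534 s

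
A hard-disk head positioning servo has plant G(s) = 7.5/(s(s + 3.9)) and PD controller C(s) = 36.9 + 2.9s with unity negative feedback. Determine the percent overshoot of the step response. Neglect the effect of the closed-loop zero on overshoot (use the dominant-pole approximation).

2.23%

Forward path: (36.9 + 2.9s)·7.5/(s(s+3.9)). The closed-loop characteristic equation is s² + (3.9 + 7.5·2.9)s + 7.5·36.9 = 0.
That is s² + 25.65s + 276.8 = 0, so ω_n = 16.64 rad/s and ζ = 25.65/(2·16.64) = 0.7709.
%OS = 100·exp(−πζ/√(1−ζ²)) = 2.23%.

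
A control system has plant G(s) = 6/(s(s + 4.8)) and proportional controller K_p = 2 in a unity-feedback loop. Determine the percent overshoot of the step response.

4.89%

The closed-loop denominator s² + 4.8s + 12 gives ω_n = √12 = 3.464 and ζ = 4.8/(2ω_n) = 0.6928.
%OS = 100·exp(−πζ/√(1−ζ²)) = 100·exp(−π·0.6928/√0.52) = 4.89%.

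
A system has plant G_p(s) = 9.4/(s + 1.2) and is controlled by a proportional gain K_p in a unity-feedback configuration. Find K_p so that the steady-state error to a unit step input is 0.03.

K_p = 4.13

The loop is type 0, so e_ss(step) = 1/(1 + K_pos) with K_pos = K_p·G_p(0).
G_p(0) = 7.833. Require 1/(1 + K_p·7.833) = 0.03, so 1 + 7.833·K_p = 33.33.
K_p = (33.33 − 1)/7.833 = 4.13.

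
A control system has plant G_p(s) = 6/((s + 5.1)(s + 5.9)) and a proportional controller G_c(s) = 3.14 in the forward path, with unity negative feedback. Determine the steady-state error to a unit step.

The loop is type 0. Static position error constant K_pos = G_c(0)·G_p(0) = 3.14·0.1994 = 0.6261.
Steady-state error to a unit step: e_ss = 1/(1+K_pos) = 1/1.626 = 0.615.

0.615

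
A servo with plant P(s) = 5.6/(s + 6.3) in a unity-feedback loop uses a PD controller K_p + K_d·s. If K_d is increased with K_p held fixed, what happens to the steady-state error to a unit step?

At s = 0 the derivative term contributes nothing: C(0) = K_p regardless of K_d, so K_pos = K_p·P(0) and e_ss are unchanged.

unchanged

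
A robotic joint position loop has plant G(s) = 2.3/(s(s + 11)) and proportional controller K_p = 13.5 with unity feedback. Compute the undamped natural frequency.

ω_n = 5.57 rad/s

The closed-loop denominator is s(s+11) + 13.5·2.3 = s² + 11s + 31.05.
Matching s² + 2ζω_n s + ω_n²: ω_n = √31.05 = 5.572 rad/s and 2ζω_n = 11, so ζ = 11/(2·5.572) = 0.987.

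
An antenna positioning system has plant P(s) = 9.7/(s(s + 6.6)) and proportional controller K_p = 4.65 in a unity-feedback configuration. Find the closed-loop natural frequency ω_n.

ω_n = 6.72 rad/s

With unity feedback the closed-loop characteristic equation is s² + 6.6s + 4.65·9.7 = s² + 6.6s + 45.1 = 0.
Matching s² + 2ζω_n s + ω_n²: ω_n = √45.1 = 6.716 rad/s and 2ζω_n = 6.6, so ζ = 6.6/(2·6.716) = 0.491.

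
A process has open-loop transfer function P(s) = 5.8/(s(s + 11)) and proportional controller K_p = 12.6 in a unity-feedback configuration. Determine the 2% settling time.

T_s ≈ 0.727 s

Closed-loop characteristic equation: s² + 11s + 73.08 = 0, so ω_n = 8.549 rad/s and ζ = 11/(2·8.549) = 0.6434.
2% settling time T_s ≈ 4/(ζω_n) = 4/5.5 = 0.727 s.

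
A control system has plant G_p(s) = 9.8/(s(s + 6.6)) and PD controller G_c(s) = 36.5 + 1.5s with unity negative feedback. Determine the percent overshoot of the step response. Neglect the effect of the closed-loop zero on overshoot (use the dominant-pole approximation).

11.8%

Forward path: (36.5 + 1.5s)·9.8/(s(s+6.6)). The closed-loop characteristic equation is s² + (6.6 + 9.8·1.5)s + 9.8·36.5 = 0.
That is s² + 21.3s + 357.7 = 0, so ω_n = 18.91 rad/s and ζ = 21.3/(2·18.91) = 0.5631.
%OS = 100·exp(−πζ/√(1−ζ²)) = 11.8%.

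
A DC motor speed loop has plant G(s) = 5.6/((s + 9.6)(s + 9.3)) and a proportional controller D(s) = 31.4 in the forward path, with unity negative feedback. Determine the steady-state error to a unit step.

The loop is type 0. Static position error constant K_pos = D(0)·G(0) = 31.4·0.06272 = 1.97.
Steady-state error to a unit step: e_ss = 1/(1+K_pos) = 1/2.97 = 0.337.

0.337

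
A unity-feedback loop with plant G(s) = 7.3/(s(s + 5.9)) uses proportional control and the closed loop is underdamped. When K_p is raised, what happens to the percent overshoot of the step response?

Characteristic equation s² + 5.9s + K_p·7.3 = 0: raising K_p raises ω_n while 2ζω_n = 5.9 is fixed, so ζ falls and overshoot grows.

increase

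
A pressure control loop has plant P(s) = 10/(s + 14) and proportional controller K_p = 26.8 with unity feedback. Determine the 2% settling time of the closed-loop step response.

T_s ≈ 0.0142 s

Closed-loop transfer function: T(s) = K_p·P(s)/(1 + K_p·P(s)) = 268/(s + 14 + 268) = 268/(s + 282).
Time constant τ = 1/282 = 0.003546 s, so the 2% settling time is about 4τ = 0.0142 s.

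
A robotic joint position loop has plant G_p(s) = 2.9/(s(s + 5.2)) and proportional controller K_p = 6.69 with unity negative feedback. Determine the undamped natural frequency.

ω_n = 4.4 rad/s

With unity feedback the closed-loop characteristic equation is s² + 5.2s + 6.69·2.9 = s² + 5.2s + 19.4 = 0.
So ω_n² = 19.4 ⇒ ω_n = 4.405 rad/s, and ζ = 5.2/(2ω_n) = 0.59.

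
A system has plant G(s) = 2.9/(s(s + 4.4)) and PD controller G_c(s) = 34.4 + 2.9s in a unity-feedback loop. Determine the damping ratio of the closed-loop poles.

Forward path: (34.4 + 2.9s)·2.9/(s(s+4.4)). The closed-loop characteristic equation is s² + (4.4 + 2.9·2.9)s + 2.9·34.4 = 0.
That is s² + 12.81s + 99.76 = 0, so ω_n = 9.988 rad/s and ζ = 12.81/(2·9.988) = 0.6413.

ζ = 0.641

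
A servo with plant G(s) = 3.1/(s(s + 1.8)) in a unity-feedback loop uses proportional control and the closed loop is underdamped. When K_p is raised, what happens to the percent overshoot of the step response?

increase

ζ = 1.8/(2√(3.1K_p)) decreases as K_p grows; lower damping means more overshoot.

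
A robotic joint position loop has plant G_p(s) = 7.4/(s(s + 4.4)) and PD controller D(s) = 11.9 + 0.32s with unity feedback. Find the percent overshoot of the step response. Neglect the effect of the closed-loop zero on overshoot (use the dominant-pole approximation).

Forward path: (11.9 + 0.32s)·7.4/(s(s+4.4)). The closed-loop characteristic equation is s² + (4.4 + 7.4·0.32)s + 7.4·11.9 = 0.
That is s² + 6.768s + 88.06 = 0, so ω_n = 9.384 rad/s and ζ = 6.768/(2·9.384) = 0.3606.
%OS = 100·exp(−πζ/√(1−ζ²)) = 29.7%.

29.7%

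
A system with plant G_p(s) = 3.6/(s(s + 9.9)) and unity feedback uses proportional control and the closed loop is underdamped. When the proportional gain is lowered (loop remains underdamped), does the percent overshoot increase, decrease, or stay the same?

decrease

ζ = 9.9/(2√(3.6K_p)) rises as K_p falls; higher damping means less overshoot.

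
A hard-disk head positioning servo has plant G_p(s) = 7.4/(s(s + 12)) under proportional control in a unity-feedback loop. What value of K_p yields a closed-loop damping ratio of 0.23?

Closed-loop characteristic equation: s² + 12s + K_p·7.4 = 0.
So ω_n = √(7.4K_p) and 2ζω_n = 12, giving ζ = 12/(2√(7.4K_p)).
Setting ζ = 0.23: √(7.4K_p) = 12/(2·0.23) = 26.09, so K_p = 680.5/7.4 = 92.

K_p = 92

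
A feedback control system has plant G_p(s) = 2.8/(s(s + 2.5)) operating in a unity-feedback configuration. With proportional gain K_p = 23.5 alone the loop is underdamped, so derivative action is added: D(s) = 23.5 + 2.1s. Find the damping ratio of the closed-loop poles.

Forward path: (23.5 + 2.1s)·2.8/(s(s+2.5)). The closed-loop characteristic equation is s² + (2.5 + 2.8·2.1)s + 2.8·23.5 = 0.
That is s² + 8.38s + 65.8 = 0, so ω_n = 8.112 rad/s and ζ = 8.38/(2·8.112) = 0.5165.

ζ = 0.517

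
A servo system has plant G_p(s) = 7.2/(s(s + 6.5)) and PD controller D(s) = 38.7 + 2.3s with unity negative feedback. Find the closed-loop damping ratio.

ζ = 0.691

Forward path: (38.7 + 2.3s)·7.2/(s(s+6.5)). The closed-loop characteristic equation is s² + (6.5 + 7.2·2.3)s + 7.2·38.7 = 0.
That is s² + 23.06s + 278.6 = 0, so ω_n = 16.69 rad/s and ζ = 23.06/(2·16.69) = 0.6907.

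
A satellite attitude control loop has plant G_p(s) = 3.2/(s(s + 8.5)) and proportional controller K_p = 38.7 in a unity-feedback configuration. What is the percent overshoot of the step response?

27.3%

The closed-loop denominator s² + 8.5s + 123.8 gives ω_n = √123.8 = 11.13 and ζ = 8.5/(2ω_n) = 0.3819.
%OS = 100·exp(−πζ/√(1−ζ²)) = 100·exp(−π·0.3819/√0.8541) = 27.3%.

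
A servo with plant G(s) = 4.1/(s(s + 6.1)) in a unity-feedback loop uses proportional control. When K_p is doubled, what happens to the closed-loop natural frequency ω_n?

ω_n = √(4.1·K_p), which grows with K_p.

increase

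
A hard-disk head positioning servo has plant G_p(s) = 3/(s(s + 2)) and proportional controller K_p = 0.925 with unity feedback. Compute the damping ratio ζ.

ζ = 0.6

1 + K_p·G_p(s) = 0 gives s² + 2s + 2.775 = 0.
Matching s² + 2ζω_n s + ω_n²: ω_n = √2.775 = 1.666 rad/s and 2ζω_n = 2, so ζ = 2/(2·1.666) = 0.6.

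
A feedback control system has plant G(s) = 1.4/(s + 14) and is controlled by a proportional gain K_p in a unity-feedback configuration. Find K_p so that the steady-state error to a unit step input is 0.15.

K_p = 56.7

The loop is type 0, so e_ss(step) = 1/(1 + K_pos) with K_pos = K_p·G(0).
G(0) = 0.1. Require 1/(1 + K_p·0.1) = 0.15, so 1 + 0.1·K_p = 6.667.
K_p = (6.667 − 1)/0.1 = 56.7.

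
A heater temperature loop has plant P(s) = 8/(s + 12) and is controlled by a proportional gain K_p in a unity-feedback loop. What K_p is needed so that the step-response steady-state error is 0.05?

Steady-state error for a unit step on this type-0 loop is 1/(1 + K_p·P(0)).
P(0) = 0.6667. Require 1/(1 + K_p·0.6667) = 0.05, so 1 + 0.6667·K_p = 20.
K_p = (20 − 1)/0.6667 = 28.5.

K_p = 28.5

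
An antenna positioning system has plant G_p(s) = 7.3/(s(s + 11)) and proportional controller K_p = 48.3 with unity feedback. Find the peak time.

T_p = 0.175 s

The closed-loop denominator s² + 11s + 352.6 gives ω_n = √352.6 = 18.78 and ζ = 11/(2ω_n) = 0.2929.
Damped frequency ω_d = ω_n√(1−ζ²) = 17.95 rad/s, so peak time T_p = π/ω_d = 0.175 s.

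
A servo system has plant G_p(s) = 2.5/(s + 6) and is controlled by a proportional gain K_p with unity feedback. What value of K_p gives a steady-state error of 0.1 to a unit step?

The loop is type 0, so e_ss(step) = 1/(1 + K_pos) with K_pos = K_p·G_p(0).
G_p(0) = 0.4167. Require 1/(1 + K_p·0.4167) = 0.1, so 1 + 0.4167·K_p = 10.
K_p = (10 − 1)/0.4167 = 21.6.

K_p = 21.6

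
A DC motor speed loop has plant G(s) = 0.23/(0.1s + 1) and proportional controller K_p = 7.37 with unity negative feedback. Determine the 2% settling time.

Closed loop: T(s) = K_p·G/(1+K_p·G) = 1.695/(0.1s + 1 + 1.695), with pole at s = −(1 + 1.695)/0.1 = −26.95.
τ = 1/26.95 = 0.0371 s, so 2% settling time ≈ 4τ = 0.148 s.

T_s ≈ 0.148 s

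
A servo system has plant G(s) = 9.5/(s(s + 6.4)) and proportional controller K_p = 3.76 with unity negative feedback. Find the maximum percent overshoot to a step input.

The closed-loop denominator s² + 6.4s + 35.72 gives ω_n = √35.72 = 5.977 and ζ = 6.4/(2ω_n) = 0.5354.
%OS = 100·exp(−πζ/√(1−ζ²)) = 100·exp(−π·0.5354/√0.7133) = 13.6%.

13.6%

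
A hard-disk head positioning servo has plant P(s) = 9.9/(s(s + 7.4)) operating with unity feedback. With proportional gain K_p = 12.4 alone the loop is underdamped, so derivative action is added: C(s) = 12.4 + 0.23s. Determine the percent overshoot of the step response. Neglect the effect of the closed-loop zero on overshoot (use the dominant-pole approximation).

Forward path: (12.4 + 0.23s)·9.9/(s(s+7.4)). The closed-loop characteristic equation is s² + (7.4 + 9.9·0.23)s + 9.9·12.4 = 0.
That is s² + 9.677s + 122.8 = 0, so ω_n = 11.08 rad/s and ζ = 9.677/(2·11.08) = 0.4367.
%OS = 100·exp(−πζ/√(1−ζ²)) = 21.8%.

21.8%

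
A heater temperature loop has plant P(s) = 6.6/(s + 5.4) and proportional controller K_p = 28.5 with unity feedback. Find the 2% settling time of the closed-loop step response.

Closed-loop transfer function: T(s) = K_p·P(s)/(1 + K_p·P(s)) = 188.1/(s + 5.4 + 188.1) = 188.1/(s + 193.5).
Time constant τ = 1/193.5 = 0.005168 s, so the 2% settling time is about 4τ = 0.0207 s.

T_s ≈ 0.0207 s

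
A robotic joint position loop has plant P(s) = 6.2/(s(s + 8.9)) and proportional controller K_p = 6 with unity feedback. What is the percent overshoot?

The closed-loop denominator s² + 8.9s + 37.2 gives ω_n = √37.2 = 6.099 and ζ = 8.9/(2ω_n) = 0.7296.
%OS = 100·exp(−πζ/√(1−ζ²)) = 100·exp(−π·0.7296/√0.4677) = 3.5%.

3.5%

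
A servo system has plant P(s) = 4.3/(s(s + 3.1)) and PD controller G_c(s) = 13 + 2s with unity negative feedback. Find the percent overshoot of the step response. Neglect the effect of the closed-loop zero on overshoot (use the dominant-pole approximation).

Forward path: (13 + 2s)·4.3/(s(s+3.1)). The closed-loop characteristic equation is s² + (3.1 + 4.3·2)s + 4.3·13 = 0.
That is s² + 11.7s + 55.9 = 0, so ω_n = 7.477 rad/s and ζ = 11.7/(2·7.477) = 0.7824.
%OS = 100·exp(−πζ/√(1−ζ²)) = 1.93%.

1.93%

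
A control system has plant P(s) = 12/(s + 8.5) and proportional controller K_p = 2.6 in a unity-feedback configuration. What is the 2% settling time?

Closed-loop transfer function: T(s) = K_p·P(s)/(1 + K_p·P(s)) = 31.2/(s + 8.5 + 31.2) = 31.2/(s + 39.7).
Time constant τ = 1/39.7 = 0.02519 s, so the 2% settling time is about 4τ = 0.101 s.

T_s ≈ 0.101 s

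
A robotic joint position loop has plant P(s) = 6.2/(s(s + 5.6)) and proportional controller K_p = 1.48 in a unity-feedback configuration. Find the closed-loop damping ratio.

With unity feedback the closed-loop characteristic equation is s² + 5.6s + 1.48·6.2 = s² + 5.6s + 9.176 = 0.
Matching s² + 2ζω_n s + ω_n²: ω_n = √9.176 = 3.029 rad/s and 2ζω_n = 5.6, so ζ = 5.6/(2·3.029) = 0.924.

ζ = 0.924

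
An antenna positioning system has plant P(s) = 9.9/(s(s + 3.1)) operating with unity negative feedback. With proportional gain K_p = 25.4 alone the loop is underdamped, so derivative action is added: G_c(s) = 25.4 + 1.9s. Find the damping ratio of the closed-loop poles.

Forward path: (25.4 + 1.9s)·9.9/(s(s+3.1)). The closed-loop characteristic equation is s² + (3.1 + 9.9·1.9)s + 9.9·25.4 = 0.
That is s² + 21.91s + 251.5 = 0, so ω_n = 15.86 rad/s and ζ = 21.91/(2·15.86) = 0.6908.

ζ = 0.691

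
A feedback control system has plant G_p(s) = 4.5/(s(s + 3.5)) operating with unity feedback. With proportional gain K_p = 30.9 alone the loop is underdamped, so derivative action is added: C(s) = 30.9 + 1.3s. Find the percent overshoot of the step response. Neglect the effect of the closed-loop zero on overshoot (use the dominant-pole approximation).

Forward path: (30.9 + 1.3s)·4.5/(s(s+3.5)). The closed-loop characteristic equation is s² + (3.5 + 4.5·1.3)s + 4.5·30.9 = 0.
That is s² + 9.35s + 139 = 0, so ω_n = 11.79 rad/s and ζ = 9.35/(2·11.79) = 0.3965.
%OS = 100·exp(−πζ/√(1−ζ²)) = 25.8%.

25.8%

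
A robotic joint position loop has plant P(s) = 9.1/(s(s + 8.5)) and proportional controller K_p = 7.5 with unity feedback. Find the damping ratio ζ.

ζ = 0.514

The closed-loop denominator is s(s+8.5) + 7.5·9.1 = s² + 8.5s + 68.25.
Matching s² + 2ζω_n s + ω_n²: ω_n = √68.25 = 8.261 rad/s and 2ζω_n = 8.5, so ζ = 8.5/(2·8.261) = 0.514.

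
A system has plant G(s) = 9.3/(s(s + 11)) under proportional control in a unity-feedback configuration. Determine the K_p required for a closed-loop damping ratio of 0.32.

Closed-loop characteristic equation: s² + 11s + K_p·9.3 = 0.
So ω_n = √(9.3K_p) and 2ζω_n = 11, giving ζ = 11/(2√(9.3K_p)).
Setting ζ = 0.32: √(9.3K_p) = 11/(2·0.32) = 17.19, so K_p = 295.4/9.3 = 31.8.

K_p = 31.8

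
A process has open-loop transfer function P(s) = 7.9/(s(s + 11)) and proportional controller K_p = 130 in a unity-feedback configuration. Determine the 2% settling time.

T_s ≈ 0.727 s

The closed-loop denominator s² + 11s + 1027 gives ω_n = √1027 = 32.05 and ζ = 11/(2ω_n) = 0.1716.
2% settling time T_s ≈ 4/(ζω_n) = 4/5.5 = 0.727 s.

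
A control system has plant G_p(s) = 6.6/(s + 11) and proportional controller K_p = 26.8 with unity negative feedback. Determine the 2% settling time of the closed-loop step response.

Closed-loop transfer function: T(s) = K_p·G_p(s)/(1 + K_p·G_p(s)) = 176.9/(s + 11 + 176.9) = 176.9/(s + 187.9).
Time constant τ = 1/187.9 = 0.005323 s, so the 2% settling time is about 4τ = 0.0213 s.

T_s ≈ 0.0213 s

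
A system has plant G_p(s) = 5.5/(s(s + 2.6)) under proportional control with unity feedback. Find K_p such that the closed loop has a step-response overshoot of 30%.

From %OS = 100·exp(−πζ/√(1−ζ²)) = 30%, ζ = −ln(0.3)/√(π²+ln²(0.3)) = 0.3579.
Characteristic equation s² + 2.6s + 5.5K_p = 0 gives ζ = 2.6/(2√(5.5K_p)).
Setting ζ = 0.3579: √(5.5K_p) = 2.6/(2·0.3579) = 3.633, so K_p = 13.2/5.5 = 2.4.

K_p = 2.4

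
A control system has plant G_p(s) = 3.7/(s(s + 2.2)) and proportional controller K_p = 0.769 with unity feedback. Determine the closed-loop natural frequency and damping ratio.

ω_n = 1.69 rad/s, ζ = 0.652

The closed-loop denominator is s(s+2.2) + 0.769·3.7 = s² + 2.2s + 2.845.
Matching s² + 2ζω_n s + ω_n²: ω_n = √2.845 = 1.687 rad/s and 2ζω_n = 2.2, so ζ = 2.2/(2·1.687) = 0.652.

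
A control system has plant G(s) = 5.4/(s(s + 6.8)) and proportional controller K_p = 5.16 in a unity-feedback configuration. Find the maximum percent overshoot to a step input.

The closed-loop denominator s² + 6.8s + 27.86 gives ω_n = √27.86 = 5.279 and ζ = 6.8/(2ω_n) = 0.6441.
%OS = 100·exp(−πζ/√(1−ζ²)) = 100·exp(−π·0.6441/√0.5851) = 7.1%.

7.1%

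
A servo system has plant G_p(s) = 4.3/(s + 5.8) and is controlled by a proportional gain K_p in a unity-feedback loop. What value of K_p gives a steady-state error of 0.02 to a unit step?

K_p = 66.1

For a type-0 loop with proportional control, e_ss = 1/(1 + K_p·G_p(0)).
G_p(0) = 0.7414. Require 1/(1 + K_p·0.7414) = 0.02, so 1 + 0.7414·K_p = 50.
K_p = (50 − 1)/0.7414 = 66.1.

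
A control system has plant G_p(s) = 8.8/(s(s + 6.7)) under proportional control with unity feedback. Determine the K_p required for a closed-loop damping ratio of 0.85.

Closed-loop characteristic equation: s² + 6.7s + K_p·8.8 = 0.
So ω_n = √(8.8K_p) and 2ζω_n = 6.7, giving ζ = 6.7/(2√(8.8K_p)).
Setting ζ = 0.85: √(8.8K_p) = 6.7/(2·0.85) = 3.941, so K_p = 15.53/8.8 = 1.77.

K_p = 1.77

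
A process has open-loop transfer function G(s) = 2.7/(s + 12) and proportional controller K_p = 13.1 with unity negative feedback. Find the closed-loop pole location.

s = -47.37

Closed-loop transfer function: T(s) = K_p·G(s)/(1 + K_p·G(s)) = 35.37/(s + 12 + 35.37) = 35.37/(s + 47.37).
The closed-loop pole is at s = −47.37.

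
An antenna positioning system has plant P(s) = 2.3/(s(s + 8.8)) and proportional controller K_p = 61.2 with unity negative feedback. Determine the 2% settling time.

From 1 + K_pP(s) = 0: s² + 8.8s + 140.8 = 0 ⇒ ω_n = 11.86, ζ = 0.3709.
2% settling time T_s ≈ 4/(ζω_n) = 4/4.4 = 0.909 s.

T_s ≈ 0.909 s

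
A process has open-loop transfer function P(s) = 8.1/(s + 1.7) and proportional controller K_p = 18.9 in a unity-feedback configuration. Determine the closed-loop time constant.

Closed-loop transfer function: T(s) = K_p·P(s)/(1 + K_p·P(s)) = 153.1/(s + 1.7 + 153.1) = 153.1/(s + 154.8).
Time constant τ = 1/154.8 = 0.00646 s.

τ = 0.00646 s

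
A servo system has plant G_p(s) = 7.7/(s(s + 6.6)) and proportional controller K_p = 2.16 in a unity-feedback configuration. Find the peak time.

T_p = 1.31 s

From 1 + K_pG_p(s) = 0: s² + 6.6s + 16.63 = 0 ⇒ ω_n = 4.078, ζ = 0.8092.
Damped frequency ω_d = ω_n√(1−ζ²) = 2.396 rad/s, so peak time T_p = π/ω_d = 1.31 s.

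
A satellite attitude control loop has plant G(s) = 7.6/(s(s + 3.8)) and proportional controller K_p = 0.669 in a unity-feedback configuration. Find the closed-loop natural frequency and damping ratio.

ω_n = 2.25 rad/s, ζ = 0.843

1 + K_p·G(s) = 0 gives s² + 3.8s + 5.084 = 0.
Matching s² + 2ζω_n s + ω_n²: ω_n = √5.084 = 2.255 rad/s and 2ζω_n = 3.8, so ζ = 3.8/(2·2.255) = 0.843.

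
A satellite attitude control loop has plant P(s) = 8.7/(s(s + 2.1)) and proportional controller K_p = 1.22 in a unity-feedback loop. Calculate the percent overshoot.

From 1 + K_pP(s) = 0: s² + 2.1s + 10.61 = 0 ⇒ ω_n = 3.258, ζ = 0.3223.
%OS = 100·exp(−πζ/√(1−ζ²)) = 100·exp(−π·0.3223/√0.8961) = 34.3%.

34.3%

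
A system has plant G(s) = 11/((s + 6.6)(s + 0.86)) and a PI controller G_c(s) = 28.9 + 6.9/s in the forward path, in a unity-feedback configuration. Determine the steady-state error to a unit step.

The open loop G_c(s)G(s) has a pole at the origin (type 1), so the static position error constant is infinite and e_ss = 1/(1+∞) = 0.

0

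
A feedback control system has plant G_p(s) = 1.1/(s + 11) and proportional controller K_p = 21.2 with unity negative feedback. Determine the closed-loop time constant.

τ = 0.0291 s

Closed-loop transfer function: T(s) = K_p·G_p(s)/(1 + K_p·G_p(s)) = 23.32/(s + 11 + 23.32) = 23.32/(s + 34.32).
Time constant τ = 1/34.32 = 0.0291 s.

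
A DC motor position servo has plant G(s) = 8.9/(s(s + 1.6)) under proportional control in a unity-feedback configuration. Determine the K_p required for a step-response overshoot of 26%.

From %OS = 100·exp(−πζ/√(1−ζ²)) = 26%, ζ = −ln(0.26)/√(π²+ln²(0.26)) = 0.3941.
Characteristic equation s² + 1.6s + 8.9K_p = 0 gives ζ = 1.6/(2√(8.9K_p)).
Setting ζ = 0.3941: √(8.9K_p) = 1.6/(2·0.3941) = 2.03, so K_p = 4.121/8.9 = 0.463.

K_p = 0.463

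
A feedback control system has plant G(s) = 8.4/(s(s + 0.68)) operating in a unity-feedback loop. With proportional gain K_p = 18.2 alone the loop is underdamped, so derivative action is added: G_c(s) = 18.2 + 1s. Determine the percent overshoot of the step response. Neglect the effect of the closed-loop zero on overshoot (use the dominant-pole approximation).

28.9%

Forward path: (18.2 + 1s)·8.4/(s(s+0.68)). The closed-loop characteristic equation is s² + (0.68 + 8.4·1)s + 8.4·18.2 = 0.
That is s² + 9.08s + 152.9 = 0, so ω_n = 12.36 rad/s and ζ = 9.08/(2·12.36) = 0.3672.
%OS = 100·exp(−πζ/√(1−ζ²)) = 28.9%.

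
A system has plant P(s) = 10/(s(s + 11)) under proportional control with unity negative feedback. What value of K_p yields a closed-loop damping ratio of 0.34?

K_p = 26.2

Closed-loop characteristic equation: s² + 11s + K_p·10 = 0.
So ω_n = √(10K_p) and 2ζω_n = 11, giving ζ = 11/(2√(10K_p)).
Setting ζ = 0.34: √(10K_p) = 11/(2·0.34) = 16.18, so K_p = 261.7/10 = 26.2.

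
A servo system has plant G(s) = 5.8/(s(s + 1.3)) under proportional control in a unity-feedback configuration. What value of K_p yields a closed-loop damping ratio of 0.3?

Closed-loop characteristic equation: s² + 1.3s + K_p·5.8 = 0.
So ω_n = √(5.8K_p) and 2ζω_n = 1.3, giving ζ = 1.3/(2√(5.8K_p)).
Setting ζ = 0.3: √(5.8K_p) = 1.3/(2·0.3) = 2.167, so K_p = 4.694/5.8 = 0.809.

K_p = 0.809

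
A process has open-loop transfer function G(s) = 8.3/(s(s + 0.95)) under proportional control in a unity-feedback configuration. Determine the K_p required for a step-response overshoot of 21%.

K_p = 0.137

From %OS = 100·exp(−πζ/√(1−ζ²)) = 21%, ζ = −ln(0.21)/√(π²+ln²(0.21)) = 0.4449.
Characteristic equation s² + 0.95s + 8.3K_p = 0 gives ζ = 0.95/(2√(8.3K_p)).
Setting ζ = 0.4449: √(8.3K_p) = 0.95/(2·0.4449) = 1.068, so K_p = 1.14/8.3 = 0.137.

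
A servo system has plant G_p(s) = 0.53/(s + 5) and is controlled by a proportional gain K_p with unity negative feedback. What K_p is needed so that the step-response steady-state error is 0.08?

Steady-state error for a unit step on this type-0 loop is 1/(1 + K_p·G_p(0)).
G_p(0) = 0.106. Require 1/(1 + K_p·0.106) = 0.08, so 1 + 0.106·K_p = 12.5.
K_p = (12.5 − 1)/0.106 = 108.

K_p = 108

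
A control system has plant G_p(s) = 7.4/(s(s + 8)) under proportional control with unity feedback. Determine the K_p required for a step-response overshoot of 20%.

K_p = 10.4

From %OS = 100·exp(−πζ/√(1−ζ²)) = 20%, ζ = −ln(0.2)/√(π²+ln²(0.2)) = 0.4559.
Characteristic equation s² + 8s + 7.4K_p = 0 gives ζ = 8/(2√(7.4K_p)).
Setting ζ = 0.4559: √(7.4K_p) = 8/(2·0.4559) = 8.773, so K_p = 76.96/7.4 = 10.4.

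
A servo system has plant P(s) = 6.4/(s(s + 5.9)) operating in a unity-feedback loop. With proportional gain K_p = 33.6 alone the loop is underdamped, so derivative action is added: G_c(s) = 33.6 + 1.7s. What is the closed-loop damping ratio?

ζ = 0.572

Forward path: (33.6 + 1.7s)·6.4/(s(s+5.9)). The closed-loop characteristic equation is s² + (5.9 + 6.4·1.7)s + 6.4·33.6 = 0.
That is s² + 16.78s + 215 = 0, so ω_n = 14.66 rad/s and ζ = 16.78/(2·14.66) = 0.5721.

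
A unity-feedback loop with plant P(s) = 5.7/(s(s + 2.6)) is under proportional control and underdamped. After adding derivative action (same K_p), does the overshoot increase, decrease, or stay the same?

decrease

The derivative term adds K·K_d to the s-coefficient of the characteristic equation, raising 2ζω_n while ω_n is unchanged; ζ increases, so overshoot decreases.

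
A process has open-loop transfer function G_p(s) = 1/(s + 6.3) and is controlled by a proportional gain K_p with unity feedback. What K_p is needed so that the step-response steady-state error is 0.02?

K_p = 309

For a type-0 loop with proportional control, e_ss = 1/(1 + K_p·G_p(0)).
G_p(0) = 0.1587. Require 1/(1 + K_p·0.1587) = 0.02, so 1 + 0.1587·K_p = 50.
K_p = (50 − 1)/0.1587 = 309.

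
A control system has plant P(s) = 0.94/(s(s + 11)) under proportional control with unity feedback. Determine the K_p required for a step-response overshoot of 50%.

K_p = 693

From %OS = 100·exp(−πζ/√(1−ζ²)) = 50%, ζ = −ln(0.5)/√(π²+ln²(0.5)) = 0.2155.
Characteristic equation s² + 11s + 0.94K_p = 0 gives ζ = 11/(2√(0.94K_p)).
Setting ζ = 0.2155: √(0.94K_p) = 11/(2·0.2155) = 25.53, so K_p = 651.7/0.94 = 693.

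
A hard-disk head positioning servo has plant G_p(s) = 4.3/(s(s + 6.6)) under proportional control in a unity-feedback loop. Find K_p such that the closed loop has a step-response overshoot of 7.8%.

From %OS = 100·exp(−πζ/√(1−ζ²)) = 7.8%, ζ = −ln(0.078)/√(π²+ln²(0.078)) = 0.6304.
Characteristic equation s² + 6.6s + 4.3K_p = 0 gives ζ = 6.6/(2√(4.3K_p)).
Setting ζ = 0.6304: √(4.3K_p) = 6.6/(2·0.6304) = 5.235, so K_p = 27.41/4.3 = 6.37.

K_p = 6.37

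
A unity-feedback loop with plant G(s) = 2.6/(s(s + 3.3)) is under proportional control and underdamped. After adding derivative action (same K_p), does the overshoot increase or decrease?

decrease

The derivative term adds K·K_d to the s-coefficient of the characteristic equation, raising 2ζω_n while ω_n is unchanged; ζ increases, so overshoot decreases.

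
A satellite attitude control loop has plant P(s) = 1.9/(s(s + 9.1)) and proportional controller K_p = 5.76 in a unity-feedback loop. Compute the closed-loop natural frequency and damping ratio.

ω_n = 3.31 rad/s, ζ = 1.38

The closed-loop denominator is s(s+9.1) + 5.76·1.9 = s² + 9.1s + 10.94.
Matching s² + 2ζω_n s + ω_n²: ω_n = √10.94 = 3.308 rad/s and 2ζω_n = 9.1, so ζ = 9.1/(2·3.308) = 1.38.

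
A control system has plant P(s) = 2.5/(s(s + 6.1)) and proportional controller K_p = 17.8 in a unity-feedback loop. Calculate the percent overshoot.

Closed-loop characteristic equation: s² + 6.1s + 44.5 = 0, so ω_n = 6.671 rad/s and ζ = 6.1/(2·6.671) = 0.4572.
%OS = 100·exp(−πζ/√(1−ζ²)) = 100·exp(−π·0.4572/√0.791) = 19.9%.

19.9%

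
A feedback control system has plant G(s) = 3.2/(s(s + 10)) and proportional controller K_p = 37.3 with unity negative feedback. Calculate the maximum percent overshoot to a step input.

19.8%

From 1 + K_pG(s) = 0: s² + 10s + 119.4 = 0 ⇒ ω_n = 10.93, ζ = 0.4577.
%OS = 100·exp(−πζ/√(1−ζ²)) = 100·exp(−π·0.4577/√0.7905) = 19.8%.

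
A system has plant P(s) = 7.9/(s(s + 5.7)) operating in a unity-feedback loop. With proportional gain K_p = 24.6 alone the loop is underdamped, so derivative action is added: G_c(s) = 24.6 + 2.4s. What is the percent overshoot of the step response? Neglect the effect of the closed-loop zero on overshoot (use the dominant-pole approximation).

0.259%

Forward path: (24.6 + 2.4s)·7.9/(s(s+5.7)). The closed-loop characteristic equation is s² + (5.7 + 7.9·2.4)s + 7.9·24.6 = 0.
That is s² + 24.66s + 194.3 = 0, so ω_n = 13.94 rad/s and ζ = 24.66/(2·13.94) = 0.8845.
%OS = 100·exp(−πζ/√(1−ζ²)) = 0.259%.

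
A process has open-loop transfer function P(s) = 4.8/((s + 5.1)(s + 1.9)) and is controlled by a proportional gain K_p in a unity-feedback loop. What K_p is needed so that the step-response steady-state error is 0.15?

For a type-0 loop with proportional control, e_ss = 1/(1 + K_p·P(0)).
P(0) = 0.4954. Require 1/(1 + K_p·0.4954) = 0.15, so 1 + 0.4954·K_p = 6.667.
K_p = (6.667 − 1)/0.4954 = 11.4.

K_p = 11.4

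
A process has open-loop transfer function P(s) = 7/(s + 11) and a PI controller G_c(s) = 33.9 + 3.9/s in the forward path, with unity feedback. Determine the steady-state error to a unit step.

The open loop G_c(s)P(s) has a pole at the origin (type 1), so the static position error constant is infinite and e_ss = 1/(1+∞) = 0.

0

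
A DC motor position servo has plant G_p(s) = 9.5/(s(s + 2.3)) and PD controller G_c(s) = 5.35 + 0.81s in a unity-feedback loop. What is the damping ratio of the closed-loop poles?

ζ = 0.701

Forward path: (5.35 + 0.81s)·9.5/(s(s+2.3)). The closed-loop characteristic equation is s² + (2.3 + 9.5·0.81)s + 9.5·5.35 = 0.
That is s² + 9.995s + 50.82 = 0, so ω_n = 7.129 rad/s and ζ = 9.995/(2·7.129) = 0.701.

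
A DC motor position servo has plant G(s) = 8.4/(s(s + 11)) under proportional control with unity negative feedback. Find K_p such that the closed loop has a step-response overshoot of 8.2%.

From %OS = 100·exp(−πζ/√(1−ζ²)) = 8.2%, ζ = −ln(0.082)/√(π²+ln²(0.082)) = 0.6228.
Characteristic equation s² + 11s + 8.4K_p = 0 gives ζ = 11/(2√(8.4K_p)).
Setting ζ = 0.6228: √(8.4K_p) = 11/(2·0.6228) = 8.831, so K_p = 77.98/8.4 = 9.28.

K_p = 9.28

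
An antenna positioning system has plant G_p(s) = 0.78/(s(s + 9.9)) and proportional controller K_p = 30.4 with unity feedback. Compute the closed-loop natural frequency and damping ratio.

ω_n = 4.87 rad/s, ζ = 1.02

With unity feedback the closed-loop characteristic equation is s² + 9.9s + 30.4·0.78 = s² + 9.9s + 23.71 = 0.
So ω_n² = 23.71 ⇒ ω_n = 4.869 rad/s, and ζ = 9.9/(2ω_n) = 1.02.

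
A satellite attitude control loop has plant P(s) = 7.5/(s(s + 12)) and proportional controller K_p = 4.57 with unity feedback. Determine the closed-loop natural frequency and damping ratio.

ω_n = 5.85 rad/s, ζ = 1.02

With unity feedback the closed-loop characteristic equation is s² + 12s + 4.57·7.5 = s² + 12s + 34.28 = 0.
So ω_n² = 34.28 ⇒ ω_n = 5.854 rad/s, and ζ = 12/(2ω_n) = 1.02.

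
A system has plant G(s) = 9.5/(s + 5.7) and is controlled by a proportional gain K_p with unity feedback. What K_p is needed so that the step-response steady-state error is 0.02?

Steady-state error for a unit step on this type-0 loop is 1/(1 + K_p·G(0)).
G(0) = 1.667. Require 1/(1 + K_p·1.667) = 0.02, so 1 + 1.667·K_p = 50.
K_p = (50 − 1)/1.667 = 29.4.

K_p = 29.4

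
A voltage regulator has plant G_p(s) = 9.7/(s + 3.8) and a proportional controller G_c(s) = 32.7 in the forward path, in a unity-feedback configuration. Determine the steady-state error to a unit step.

0.0118

The loop is type 0. Static position error constant K_pos = G_c(0)·G_p(0) = 32.7·2.553 = 83.47.
Steady-state error to a unit step: e_ss = 1/(1+K_pos) = 1/84.47 = 0.0118.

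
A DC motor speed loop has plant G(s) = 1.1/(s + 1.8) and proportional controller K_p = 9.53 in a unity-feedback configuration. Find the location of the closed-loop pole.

s = -12.28

Closed-loop transfer function: T(s) = K_p·G(s)/(1 + K_p·G(s)) = 10.48/(s + 1.8 + 10.48) = 10.48/(s + 12.28).
The closed-loop pole is at s = −12.28.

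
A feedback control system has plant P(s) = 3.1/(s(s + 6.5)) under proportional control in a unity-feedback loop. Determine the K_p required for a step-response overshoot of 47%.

K_p = 62.4

From %OS = 100·exp(−πζ/√(1−ζ²)) = 47%, ζ = −ln(0.47)/√(π²+ln²(0.47)) = 0.2337.
Characteristic equation s² + 6.5s + 3.1K_p = 0 gives ζ = 6.5/(2√(3.1K_p)).
Setting ζ = 0.2337: √(3.1K_p) = 6.5/(2·0.2337) = 13.91, so K_p = 193.4/3.1 = 62.4.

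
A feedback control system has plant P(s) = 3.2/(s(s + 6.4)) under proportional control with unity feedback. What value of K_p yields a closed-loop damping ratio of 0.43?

Closed-loop characteristic equation: s² + 6.4s + K_p·3.2 = 0.
So ω_n = √(3.2K_p) and 2ζω_n = 6.4, giving ζ = 6.4/(2√(3.2K_p)).
Setting ζ = 0.43: √(3.2K_p) = 6.4/(2·0.43) = 7.442, so K_p = 55.38/3.2 = 17.3.

K_p = 17.3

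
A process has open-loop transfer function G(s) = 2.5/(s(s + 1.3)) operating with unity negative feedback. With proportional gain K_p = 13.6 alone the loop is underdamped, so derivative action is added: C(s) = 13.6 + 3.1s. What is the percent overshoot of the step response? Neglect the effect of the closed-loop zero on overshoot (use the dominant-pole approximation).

Forward path: (13.6 + 3.1s)·2.5/(s(s+1.3)). The closed-loop characteristic equation is s² + (1.3 + 2.5·3.1)s + 2.5·13.6 = 0.
That is s² + 9.05s + 34 = 0, so ω_n = 5.831 rad/s and ζ = 9.05/(2·5.831) = 0.776.
%OS = 100·exp(−πζ/√(1−ζ²)) = 2.1%.

2.1%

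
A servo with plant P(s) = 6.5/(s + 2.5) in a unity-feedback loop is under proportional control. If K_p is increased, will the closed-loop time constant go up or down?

decrease

Closed-loop pole is at s = −(2.5+K_p·6.5); larger K_p moves it further left, so τ = 1/(2.5+K_p·6.5) decreases.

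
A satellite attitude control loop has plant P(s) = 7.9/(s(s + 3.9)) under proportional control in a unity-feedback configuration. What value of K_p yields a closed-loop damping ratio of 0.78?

Closed-loop characteristic equation: s² + 3.9s + K_p·7.9 = 0.
So ω_n = √(7.9K_p) and 2ζω_n = 3.9, giving ζ = 3.9/(2√(7.9K_p)).
Setting ζ = 0.78: √(7.9K_p) = 3.9/(2·0.78) = 2.5, so K_p = 6.25/7.9 = 0.791.

K_p = 0.791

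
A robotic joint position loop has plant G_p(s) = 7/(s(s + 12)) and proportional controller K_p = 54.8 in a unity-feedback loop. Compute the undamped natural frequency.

1 + K_p·G_p(s) = 0 gives s² + 12s + 383.6 = 0.
Matching s² + 2ζω_n s + ω_n²: ω_n = √383.6 = 19.59 rad/s and 2ζω_n = 12, so ζ = 12/(2·19.59) = 0.306.

ω_n = 19.6 rad/s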